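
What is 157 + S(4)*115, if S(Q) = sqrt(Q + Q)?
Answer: 157 + 230*sqrt(2) ≈ 482.27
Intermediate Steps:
S(Q) = sqrt(2)*sqrt(Q) (S(Q) = sqrt(2*Q) = sqrt(2)*sqrt(Q))
157 + S(4)*115 = 157 + (sqrt(2)*sqrt(4))*115 = 157 + (sqrt(2)*2)*115 = 157 + (2*sqrt(2))*115 = 157 + 230*sqrt(2)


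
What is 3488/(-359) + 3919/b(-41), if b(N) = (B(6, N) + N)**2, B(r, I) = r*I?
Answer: -285896151/29570471 ≈ -9.6683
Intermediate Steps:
B(r, I) = I*r
b(N) = 49*N**2 (b(N) = (N*6 + N)**2 = (6*N + N)**2 = (7*N)**2 = 49*N**2)
3488/(-359) + 3919/b(-41) = 3488/(-359) + 3919/((49*(-41)**2)) = 3488*(-1/359) + 3919/((49*1681)) = -3488/359 + 3919/82369 = -285896151/29570471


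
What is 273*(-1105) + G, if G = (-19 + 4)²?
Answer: -301440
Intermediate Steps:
G = 225 (G = (-15)² = 225)
273*(-1105) + G = 273*(-1105) + 225 = -301665 + 225 = -301440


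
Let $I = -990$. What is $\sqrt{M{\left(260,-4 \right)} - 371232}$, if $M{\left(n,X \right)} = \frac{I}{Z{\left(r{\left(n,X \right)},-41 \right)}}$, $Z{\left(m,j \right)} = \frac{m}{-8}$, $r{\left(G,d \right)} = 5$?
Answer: $12 i \sqrt{2567} \approx 607.99 i$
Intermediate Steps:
$Z{\left(m,j \right)} = - \frac{m}{8}$ ($Z{\left(m,j \right)} = m \left(- \frac{1}{8}\right) = - \frac{m}{8}$)
$M{\left(n,X \right)} = 1584$ ($M{\left(n,X \right)} = - \frac{990}{\left(- \frac{1}{8}\right) 5} = - \frac{990}{- \frac{5}{8}} = \left(-990\right) \left(- \frac{8}{5}\right) = 1584$)
$\sqrt{M{\left(260,-4 \right)} - 371232} = \sqrt{1584 - 371232} = \sqrt{-369648} = 12 i \sqrt{2567}$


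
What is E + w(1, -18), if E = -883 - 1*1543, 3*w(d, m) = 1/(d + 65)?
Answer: -480347/198 ≈ -2426.0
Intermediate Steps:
w(d, m) = 1/(3*(65 + d)) (w(d, m) = 1/(3*(d + 65)) = 1/(3*(65 + d)))
E = -2426 (E = -883 - 1543 = -2426)
E + w(1, -18) = -2426 + 1/(3*(65 + 1)) = -2426 + (1/3)/66 = -2426 + (1/3)*(1/66) = -2426 + 1/198 = -480347/198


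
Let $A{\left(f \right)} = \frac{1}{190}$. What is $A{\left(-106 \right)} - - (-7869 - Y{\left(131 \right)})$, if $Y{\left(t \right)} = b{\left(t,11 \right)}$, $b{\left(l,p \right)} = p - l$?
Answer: $- \frac{1472309}{190} \approx -7749.0$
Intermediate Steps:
$Y{\left(t \right)} = 11 - t$
$A{\left(f \right)} = \frac{1}{190}$
$A{\left(-106 \right)} - - (-7869 - Y{\left(131 \right)}) = \frac{1}{190} - - (-7869 - \left(11 - 131\right)) = \frac{1}{190} - - (-7869 - -120) = \frac{1}{190} - - (-7869 + 120) = \frac{1}{190} - \left(-1\right) \left(-7749\right) = \frac{1}{190} - 7749 = - \frac{1472309}{190}$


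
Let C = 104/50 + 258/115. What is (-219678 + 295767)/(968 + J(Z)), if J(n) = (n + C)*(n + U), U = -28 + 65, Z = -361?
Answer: 43751175/67005436 ≈ 0.65295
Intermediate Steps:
U = 37
C = 2486/575 (C = 104*(1/50) + 258*(1/115) = 52/25 + 258/115 = 2486/575 ≈ 4.3235)
J(n) = (37 + n)*(2486/575 + n) (J(n) = (n + 2486/575)*(n + 37) = (2486/575 + n)*(37 + n) = (37 + n)*(2486/575 + n))
(-219678 + 295767)/(968 + J(Z)) = (-219678 + 295767)/(968 + (91982/575 + (-361)**2 + (23761/575)*(-361))) = 76089/(968 + (91982/575 + 130321 - 8577721/575)) = 76089/(968 + 66448836/575) = 76089/(67005436/575) = 76089*(575/67005436) = 43751175/67005436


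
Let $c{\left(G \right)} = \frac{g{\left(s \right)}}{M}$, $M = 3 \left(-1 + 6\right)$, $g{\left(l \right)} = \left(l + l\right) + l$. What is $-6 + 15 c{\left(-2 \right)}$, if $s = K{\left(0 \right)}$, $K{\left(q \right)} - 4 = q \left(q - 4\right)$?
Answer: $6$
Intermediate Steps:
$K{\left(q \right)} = 4 + q \left(-4 + q\right)$ ($K{\left(q \right)} = 4 + q \left(q - 4\right) = 4 + q \left(-4 + q\right)$)
$s = 4$ ($s = 4 + 0^{2} - 0 = 4 + 0 + 0 = 4$)
$g{\left(l \right)} = 3 l$ ($g{\left(l \right)} = 2 l + l = 3 l$)
$M = 15$ ($M = 3 \cdot 5 = 15$)
$c{\left(G \right)} = \frac{4}{5}$ ($c{\left(G \right)} = \frac{3 \cdot 4}{15} = 12 \cdot \frac{1}{15} = \frac{4}{5}$)
$-6 + 15 c{\left(-2 \right)} = -6 + 15 \cdot \frac{4}{5} = -6 + 12 = 6$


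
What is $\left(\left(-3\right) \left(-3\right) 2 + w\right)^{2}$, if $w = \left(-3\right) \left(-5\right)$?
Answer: $1089$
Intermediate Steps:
$w = 15$
$\left(\left(-3\right) \left(-3\right) 2 + w\right)^{2} = \left(\left(-3\right) \left(-3\right) 2 + 15\right)^{2} = \left(9 \cdot 2 + 15\right)^{2} = \left(18 + 15\right)^{2} = 33^{2} = 1089$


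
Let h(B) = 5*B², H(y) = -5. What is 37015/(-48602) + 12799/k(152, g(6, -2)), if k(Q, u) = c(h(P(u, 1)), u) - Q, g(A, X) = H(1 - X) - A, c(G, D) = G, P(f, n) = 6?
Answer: 310510289/680428 ≈ 456.35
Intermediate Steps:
g(A, X) = -5 - A
k(Q, u) = 180 - Q (k(Q, u) = 5*6² - Q = 5*36 - Q = 180 - Q)
37015/(-48602) + 12799/k(152, g(6, -2)) = 37015/(-48602) + 12799/(180 - 1*152) = 37015*(-1/48602) + 12799/(180 - 152) = -37015/48602 + 12799/28 = 310510289/680428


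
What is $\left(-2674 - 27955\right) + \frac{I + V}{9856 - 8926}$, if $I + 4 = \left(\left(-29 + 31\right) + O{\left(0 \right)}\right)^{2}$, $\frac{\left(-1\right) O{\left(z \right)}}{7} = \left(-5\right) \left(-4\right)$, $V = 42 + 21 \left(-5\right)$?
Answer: $- \frac{28465993}{930} \approx -30609.0$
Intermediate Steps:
$V = -63$ ($V = 42 - 105 = -63$)
$O{\left(z \right)} = -140$ ($O{\left(z \right)} = - 7 \left(\left(-5\right) \left(-4\right)\right) = \left(-7\right) 20 = -140$)
$I = 19040$ ($I = -4 + \left(\left(-29 + 31\right) - 140\right)^{2} = -4 + \left(2 - 140\right)^{2} = -4 + \left(-138\right)^{2} = -4 + 19044 = 19040$)
$\left(-2674 - 27955\right) + \frac{I + V}{9856 - 8926} = \left(-2674 - 27955\right) + \frac{19040 - 63}{9856 - 8926} = -30629 + \frac{18977}{930} = - \frac{28465993}{930}$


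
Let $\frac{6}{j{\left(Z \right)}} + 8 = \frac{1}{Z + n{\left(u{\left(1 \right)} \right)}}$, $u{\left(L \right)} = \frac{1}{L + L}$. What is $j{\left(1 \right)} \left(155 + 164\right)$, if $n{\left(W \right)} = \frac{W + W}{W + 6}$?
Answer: $- \frac{28710}{107} \approx -268.32$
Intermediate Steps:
$u{\left(L \right)} = \frac{1}{2 L}$
$n{\left(W \right)} = \frac{2 W}{6 + W}$
$j{\left(Z \right)} = \frac{6}{-8 + \frac{1}{\frac{2}{13} + Z}}$ ($j{\left(Z \right)} = \frac{6}{-8 + \frac{1}{Z + \frac{2 \frac{1}{2 \cdot 1}}{6 + \frac{1}{2 \cdot 1}}}} = \frac{6}{-8 + \frac{1}{Z + \frac{2 \cdot \frac{1}{2} \cdot 1}{6 + \frac{1}{2} \cdot 1}}} = \frac{6}{-8 + \frac{1}{Z + 2 \cdot \frac{1}{2} \frac{1}{6 + \frac{1}{2}}}} = \frac{6}{-8 + \frac{1}{Z + 2 \cdot \frac{1}{2} \frac{1}{\frac{13}{2}}}} = \frac{6}{-8 + \frac{1}{Z + 2 \cdot \frac{1}{2} \cdot \frac{2}{13}}} = \frac{6}{-8 + \frac{1}{Z + \frac{2}{13}}} = \frac{6}{-8 + \frac{1}{\frac{2}{13} + Z}}$)
$j{\left(1 \right)} \left(155 + 164\right) = \frac{6 \left(-2 - 13\right)}{3 + 104 \cdot 1} \left(155 + 164\right) = \frac{6 \left(-2 - 13\right)}{3 + 104} \cdot 319 = 6 \cdot \frac{1}{107} \left(-15\right) 319 = \left(- \frac{90}{107}\right) 319 = - \frac{28710}{107}$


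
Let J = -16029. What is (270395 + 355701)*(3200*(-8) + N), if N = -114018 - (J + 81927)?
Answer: -128672745536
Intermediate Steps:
N = -179916 (N = -114018 - (-16029 + 81927) = -114018 - 1*65898 = -114018 - 65898 = -179916)
(270395 + 355701)*(3200*(-8) + N) = (270395 + 355701)*(3200*(-8) - 179916) = 626096*(-25600 - 179916) = 626096*(-205516) = -128672745536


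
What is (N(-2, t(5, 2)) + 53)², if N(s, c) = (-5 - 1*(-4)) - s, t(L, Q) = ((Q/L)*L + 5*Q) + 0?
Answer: 2916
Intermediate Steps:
t(L, Q) = 6*Q (t(L, Q) = (Q + 5*Q) + 0 = 6*Q + 0 = 6*Q)
N(s, c) = -1 - s (N(s, c) = (-5 + 4) - s = -1 - s)
(N(-2, t(5, 2)) + 53)² = ((-1 - 1*(-2)) + 53)² = ((-1 + 2) + 53)² = (1 + 53)² = 54² = 2916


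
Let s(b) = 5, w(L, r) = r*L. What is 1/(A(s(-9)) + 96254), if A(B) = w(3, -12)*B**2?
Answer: 1/95354 ≈ 1.0487e-5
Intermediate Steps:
w(L, r) = L*r
A(B) = -36*B**2 (A(B) = (3*(-12))*B**2 = -36*B**2)
1/(A(s(-9)) + 96254) = 1/(-36*5**2 + 96254) = 1/(-36*25 + 96254) = 1/(-900 + 96254) = 1/95354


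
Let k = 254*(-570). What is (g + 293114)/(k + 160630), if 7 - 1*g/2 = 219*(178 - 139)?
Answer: 138023/7925 ≈ 17.416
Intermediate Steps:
g = -17068 (g = 14 - 438*(178 - 139) = 14 - 438*39 = 14 - 2*8541 = 14 - 17082 = -17068)
k = -144780
(g + 293114)/(k + 160630) = (-17068 + 293114)/(-144780 + 160630) = 276046/15850 = 276046*(1/15850) = 138023/7925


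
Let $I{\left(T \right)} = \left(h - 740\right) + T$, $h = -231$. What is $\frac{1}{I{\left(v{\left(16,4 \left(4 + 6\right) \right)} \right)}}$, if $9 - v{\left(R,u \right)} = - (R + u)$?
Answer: $- \frac{1}{906} \approx -0.0011038$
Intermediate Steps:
$v{\left(R,u \right)} = 9 + R + u$ ($v{\left(R,u \right)} = 9 - - (R + u) = 9 - \left(- R - u\right) = 9 + \left(R + u\right) = 9 + R + u$)
$I{\left(T \right)} = -971 + T$ ($I{\left(T \right)} = \left(-231 - 740\right) + T = -971 + T$)
$\frac{1}{I{\left(v{\left(16,4 \left(4 + 6\right) \right)} \right)}} = \frac{1}{-971 + \left(9 + 16 + 4 \left(4 + 6\right)\right)} = \frac{1}{-971 + \left(9 + 16 + 4 \cdot 10\right)} = \frac{1}{-971 + \left(9 + 16 + 40\right)} = \frac{1}{-971 + 65} = \frac{1}{-906} = - \frac{1}{906}$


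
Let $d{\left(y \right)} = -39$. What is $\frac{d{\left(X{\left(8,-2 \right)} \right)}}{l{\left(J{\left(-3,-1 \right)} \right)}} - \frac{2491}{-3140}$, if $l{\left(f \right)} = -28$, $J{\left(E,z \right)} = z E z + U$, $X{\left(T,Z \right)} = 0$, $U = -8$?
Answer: $\frac{12013}{5495} \approx 2.1862$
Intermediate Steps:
$J{\left(E,z \right)} = -8 + E z^{2}$ ($J{\left(E,z \right)} = z E z - 8 = E z z - 8 = E z^{2} - 8 = -8 + E z^{2}$)
$\frac{d{\left(X{\left(8,-2 \right)} \right)}}{l{\left(J{\left(-3,-1 \right)} \right)}} - \frac{2491}{-3140} = - \frac{39}{-28} - \frac{2491}{-3140} = \left(-39\right) \left(- \frac{1}{28}\right) - - \frac{2491}{3140} = \frac{39}{28} + \frac{2491}{3140} = \frac{12013}{5495}$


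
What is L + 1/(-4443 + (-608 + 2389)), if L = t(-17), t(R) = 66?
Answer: 175691/2662 ≈ 66.000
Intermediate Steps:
L = 66
L + 1/(-4443 + (-608 + 2389)) = 66 + 1/(-4443 + (-608 + 2389)) = 66 + 1/(-4443 + 1781) = 66 + 1/(-2662) = 66 - 1/2662 = 175691/2662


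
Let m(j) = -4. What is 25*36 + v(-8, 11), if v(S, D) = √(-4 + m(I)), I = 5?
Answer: 900 + 2*I*√2 ≈ 900.0 + 2.8284*I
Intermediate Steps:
v(S, D) = 2*I*√2 (v(S, D) = √(-4 - 4) = √(-8) = 2*I*√2)
25*36 + v(-8, 11) = 25*36 + 2*I*√2 = 900 + 2*I*√2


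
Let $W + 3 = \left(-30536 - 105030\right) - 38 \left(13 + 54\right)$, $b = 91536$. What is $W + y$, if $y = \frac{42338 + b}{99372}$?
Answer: $- \frac{527870381}{3822} \approx -1.3811 \cdot 10^{5}$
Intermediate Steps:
$W = -138115$ ($W = -3 - \left(135566 + 38 \left(13 + 54\right)\right) = -3 - 138112 = -138115$)
$y = \frac{5149}{3822}$ ($y = \frac{42338 + 91536}{99372} = 133874 \cdot \frac{1}{99372} = \frac{5149}{3822} \approx 1.3472$)
$W + y = -138115 + \frac{5149}{3822} = - \frac{527870381}{3822}$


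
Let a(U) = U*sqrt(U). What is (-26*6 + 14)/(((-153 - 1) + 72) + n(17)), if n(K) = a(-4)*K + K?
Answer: 9230/22721 - 19312*I/22721 ≈ 0.40623 - 0.84996*I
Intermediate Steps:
a(U) = U**(3/2)
n(K) = K - 8*I*K (n(K) = (-4)**(3/2)*K + K = (-8*I)*K + K = -8*I*K + K = K - 8*I*K)
(-26*6 + 14)/(((-153 - 1) + 72) + n(17)) = (-26*6 + 14)/(((-153 - 1) + 72) + 17*(1 - 8*I)) = (-156 + 14)/((-154 + 72) + (17 - 136*I)) = -142/(-82 + (17 - 136*I)) = -142*(-65 + 136*I)/22721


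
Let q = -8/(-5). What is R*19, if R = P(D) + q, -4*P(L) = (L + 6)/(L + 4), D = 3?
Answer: 3401/140 ≈ 24.293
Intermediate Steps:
q = 8/5 (q = -8*(-1/5) = 8/5 ≈ 1.6000)
P(L) = -(6 + L)/(4*(4 + L)) (P(L) = -(L + 6)/(4*(L + 4)) = -(6 + L)/(4*(4 + L)))
R = 179/140 (R = (-6 - 1*3)/(4*(4 + 3)) + 8/5 = (1/4)*(-6 - 3)/7 + 8/5 = (1/4)*(1/7)*(-9) + 8/5 = -9/28 + 8/5 = 179/140 ≈ 1.2786)
R*19 = (179/140)*19 = 3401/140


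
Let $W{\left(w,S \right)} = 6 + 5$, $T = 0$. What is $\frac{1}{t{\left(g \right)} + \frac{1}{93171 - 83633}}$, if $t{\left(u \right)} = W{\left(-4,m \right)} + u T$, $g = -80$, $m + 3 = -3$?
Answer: $\frac{9538}{104919} \approx 0.090908$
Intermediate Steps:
$m = -6$ ($m = -3 - 3 = -6$)
$W{\left(w,S \right)} = 11$
$t{\left(u \right)} = 11$ ($t{\left(u \right)} = 11 + u 0 = 11 + 0 = 11$)
$\frac{1}{t{\left(g \right)} + \frac{1}{93171 - 83633}} = \frac{1}{11 + \frac{1}{93171 - 83633}} = \frac{1}{11 + \frac{1}{9538}} = \frac{1}{\frac{104919}{9538}} = \frac{9538}{104919}$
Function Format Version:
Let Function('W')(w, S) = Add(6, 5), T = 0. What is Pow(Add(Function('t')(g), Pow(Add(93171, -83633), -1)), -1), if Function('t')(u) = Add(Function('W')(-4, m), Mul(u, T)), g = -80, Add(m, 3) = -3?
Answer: Rational(9538, 104919) ≈ 0.090908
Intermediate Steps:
m = -6 (m = Add(-3, -3) = -6)
Function('W')(w, S) = 11
Function('t')(u) = 11 (Function('t')(u) = Add(11, Mul(u, 0)) = Add(11, 0) = 11)
Pow(Add(Function('t')(g), Pow(Add(93171, -83633), -1)), -1) = Pow(Add(11, Pow(Add(93171, -83633), -1)), -1) = Pow(Add(11, Pow(9538, -1)), -1) = Pow(Add(11, Rational(1, 9538)), -1) = Pow(Rational(104919, 9538), -1) = Rational(9538, 104919)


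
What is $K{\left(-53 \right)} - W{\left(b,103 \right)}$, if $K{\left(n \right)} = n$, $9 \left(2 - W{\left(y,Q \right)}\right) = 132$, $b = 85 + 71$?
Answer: $- \frac{121}{3} \approx -40.333$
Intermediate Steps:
$b = 156$
$W{\left(y,Q \right)} = - \frac{38}{3}$ ($W{\left(y,Q \right)} = 2 - \frac{44}{3} = - \frac{38}{3}$)
$K{\left(-53 \right)} - W{\left(b,103 \right)} = -53 - - \frac{38}{3} = -53 + \frac{38}{3} = - \frac{121}{3}$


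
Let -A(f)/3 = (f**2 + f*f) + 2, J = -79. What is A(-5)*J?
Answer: 12324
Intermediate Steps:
A(f) = -6 - 6*f**2 (A(f) = -3*((f**2 + f*f) + 2) = -3*((f**2 + f**2) + 2) = -3*(2*f**2 + 2) = -3*(2 + 2*f**2) = -6 - 6*f**2)
A(-5)*J = (-6 - 6*(-5)**2)*(-79) = (-6 - 6*25)*(-79) = (-6 - 150)*(-79) = -156*(-79) = 12324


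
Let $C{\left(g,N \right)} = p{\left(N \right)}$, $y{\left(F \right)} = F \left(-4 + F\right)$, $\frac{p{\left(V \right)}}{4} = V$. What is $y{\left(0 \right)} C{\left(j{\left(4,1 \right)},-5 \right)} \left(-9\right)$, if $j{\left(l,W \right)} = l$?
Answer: $0$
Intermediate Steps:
$p{\left(V \right)} = 4 V$
$C{\left(g,N \right)} = 4 N$
$y{\left(0 \right)} C{\left(j{\left(4,1 \right)},-5 \right)} \left(-9\right) = 0 \left(-4 + 0\right) 4 \left(-5\right) \left(-9\right) = 0 \left(-4\right) \left(-20\right) \left(-9\right) = 0 \left(-20\right) \left(-9\right) = 0 \left(-9\right) = 0$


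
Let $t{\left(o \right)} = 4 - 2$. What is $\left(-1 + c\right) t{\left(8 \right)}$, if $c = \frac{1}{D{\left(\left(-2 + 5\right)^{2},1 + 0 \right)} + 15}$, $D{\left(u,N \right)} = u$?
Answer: $- \frac{23}{12} \approx -1.9167$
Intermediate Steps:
$t{\left(o \right)} = 2$
$c = \frac{1}{24}$ ($c = \frac{1}{\left(-2 + 5\right)^{2} + 15} = \frac{1}{3^{2} + 15} = \frac{1}{9 + 15} = \frac{1}{24} \approx 0.041667$)
$\left(-1 + c\right) t{\left(8 \right)} = \left(-1 + \frac{1}{24}\right) 2 = \left(- \frac{23}{24}\right) 2 = - \frac{23}{12}$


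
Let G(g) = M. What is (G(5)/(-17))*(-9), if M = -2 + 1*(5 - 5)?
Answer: -18/17 ≈ -1.0588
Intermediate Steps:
M = -2 (M = -2 + 1*0 = -2 + 0 = -2)
G(g) = -2
(G(5)/(-17))*(-9) = -2/(-17)*(-9) = -2*(-1/17)*(-9) = (2/17)*(-9) = -18/17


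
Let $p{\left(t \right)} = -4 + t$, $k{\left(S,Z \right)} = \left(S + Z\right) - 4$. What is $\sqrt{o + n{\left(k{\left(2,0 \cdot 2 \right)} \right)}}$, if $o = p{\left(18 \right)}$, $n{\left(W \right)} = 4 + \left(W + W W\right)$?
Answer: $2 \sqrt{5} \approx 4.4721$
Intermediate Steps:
$k{\left(S,Z \right)} = -4 + S + Z$
$n{\left(W \right)} = 4 + W + W^{2}$ ($n{\left(W \right)} = 4 + \left(W + W^{2}\right) = 4 + W + W^{2}$)
$o = 14$ ($o = -4 + 18 = 14$)
$\sqrt{o + n{\left(k{\left(2,0 \cdot 2 \right)} \right)}} = \sqrt{14 + \left(4 + \left(-4 + 2 + 0 \cdot 2\right) + \left(-4 + 2 + 0 \cdot 2\right)^{2}\right)} = \sqrt{14 + \left(4 + \left(-4 + 2 + 0\right) + \left(-4 + 2 + 0\right)^{2}\right)} = \sqrt{14 + \left(4 - 2 + \left(-2\right)^{2}\right)} = \sqrt{14 + \left(4 - 2 + 4\right)} = \sqrt{14 + 6} = \sqrt{20} = 2 \sqrt{5}$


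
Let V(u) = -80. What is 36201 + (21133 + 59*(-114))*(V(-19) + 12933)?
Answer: 185209372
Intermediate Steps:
36201 + (21133 + 59*(-114))*(V(-19) + 12933) = 36201 + (21133 + 59*(-114))*(-80 + 12933) = 36201 + (21133 - 6726)*12853 = 36201 + 14407*12853 = 36201 + 185173171 = 185209372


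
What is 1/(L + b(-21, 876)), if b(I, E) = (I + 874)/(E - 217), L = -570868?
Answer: -659/376201159 ≈ -1.7517e-6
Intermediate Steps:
b(I, E) = (874 + I)/(-217 + E)
1/(L + b(-21, 876)) = 1/(-570868 + (874 - 21)/(-217 + 876)) = 1/(-570868 + 853/659) = 1/(-376201159/659) = -659/376201159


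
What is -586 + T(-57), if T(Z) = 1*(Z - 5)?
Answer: -648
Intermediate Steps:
T(Z) = -5 + Z (T(Z) = 1*(-5 + Z) = -5 + Z)
-586 + T(-57) = -586 + (-5 - 57) = -586 - 62 = -648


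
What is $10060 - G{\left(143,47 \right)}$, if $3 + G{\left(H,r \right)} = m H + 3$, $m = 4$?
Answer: $9488$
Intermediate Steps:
$G{\left(H,r \right)} = 4 H$ ($G{\left(H,r \right)} = -3 + \left(4 H + 3\right) = -3 + \left(3 + 4 H\right) = 4 H$)
$10060 - G{\left(143,47 \right)} = 10060 - 4 \cdot 143 = 10060 - 572 = 9488$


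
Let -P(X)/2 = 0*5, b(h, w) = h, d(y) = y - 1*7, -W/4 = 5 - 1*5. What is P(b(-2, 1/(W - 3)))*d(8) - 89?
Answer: -89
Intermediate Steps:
W = 0 (W = -4*(5 - 1*5) = -4*(5 - 5) = -4*0 = 0)
d(y) = -7 + y (d(y) = y - 7 = -7 + y)
P(X) = 0 (P(X) = -0*5 = -2*0 = 0)
P(b(-2, 1/(W - 3)))*d(8) - 89 = 0*(-7 + 8) - 89 = 0*1 - 89 = 0 - 89 = -89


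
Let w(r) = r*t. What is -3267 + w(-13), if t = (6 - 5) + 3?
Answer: -3319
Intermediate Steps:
t = 4 (t = 1 + 3 = 4)
w(r) = 4*r (w(r) = r*4 = 4*r)
-3267 + w(-13) = -3267 + 4*(-13) = -3267 - 52 = -3319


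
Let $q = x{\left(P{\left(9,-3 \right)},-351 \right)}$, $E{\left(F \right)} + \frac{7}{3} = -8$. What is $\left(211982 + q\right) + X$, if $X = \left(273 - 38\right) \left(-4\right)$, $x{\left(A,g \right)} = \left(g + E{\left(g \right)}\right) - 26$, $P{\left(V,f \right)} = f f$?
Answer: $\frac{631964}{3} \approx 2.1065 \cdot 10^{5}$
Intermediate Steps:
$P{\left(V,f \right)} = f^{2}$
$E{\left(F \right)} = - \frac{31}{3}$ ($E{\left(F \right)} = - \frac{7}{3} - 8 = - \frac{31}{3}$)
$x{\left(A,g \right)} = - \frac{109}{3} + g$ ($x{\left(A,g \right)} = \left(g - \frac{31}{3}\right) - 26 = \left(- \frac{31}{3} + g\right) - 26 = - \frac{109}{3} + g$)
$q = - \frac{1162}{3}$ ($q = - \frac{109}{3} - 351 = - \frac{1162}{3} \approx -387.33$)
$X = -940$ ($X = 235 \left(-4\right) = -940$)
$\left(211982 + q\right) + X = \left(211982 - \frac{1162}{3}\right) - 940 = \frac{634784}{3} - 940 = \frac{631964}{3}$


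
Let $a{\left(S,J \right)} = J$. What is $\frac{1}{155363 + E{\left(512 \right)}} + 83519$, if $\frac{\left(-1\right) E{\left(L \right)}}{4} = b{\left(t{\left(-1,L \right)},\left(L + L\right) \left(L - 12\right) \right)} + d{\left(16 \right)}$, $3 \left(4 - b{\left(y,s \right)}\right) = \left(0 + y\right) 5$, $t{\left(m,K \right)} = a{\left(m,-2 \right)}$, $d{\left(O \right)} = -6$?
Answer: $\frac{38925950890}{466073} \approx 83519.0$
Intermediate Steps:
$t{\left(m,K \right)} = -2$
$b{\left(y,s \right)} = 4 - \frac{5 y}{3}$ ($b{\left(y,s \right)} = 4 - \frac{\left(0 + y\right) 5}{3} = 4 - \frac{y 5}{3} = 4 - \frac{5 y}{3}$)
$E{\left(L \right)} = - \frac{16}{3}$ ($E{\left(L \right)} = - 4 \left(\left(4 - - \frac{10}{3}\right) - 6\right) = - 4 \left(\left(4 + \frac{10}{3}\right) - 6\right) = - 4 \left(\frac{22}{3} - 6\right) = \left(-4\right) \frac{4}{3} = - \frac{16}{3}$)
$\frac{1}{155363 + E{\left(512 \right)}} + 83519 = \frac{1}{155363 - \frac{16}{3}} + 83519 = \frac{1}{\frac{466073}{3}} + 83519 = \frac{3}{466073} + 83519 = \frac{38925950890}{466073}$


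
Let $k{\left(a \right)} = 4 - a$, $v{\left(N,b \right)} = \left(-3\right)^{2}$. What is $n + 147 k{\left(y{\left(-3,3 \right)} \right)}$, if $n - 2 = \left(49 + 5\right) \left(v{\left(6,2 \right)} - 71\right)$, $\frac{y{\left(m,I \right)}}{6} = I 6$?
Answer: $-18634$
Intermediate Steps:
$v{\left(N,b \right)} = 9$
$y{\left(m,I \right)} = 36 I$ ($y{\left(m,I \right)} = 6 I 6 = 6 \cdot 6 I = 36 I$)
$n = -3346$ ($n = 2 + \left(49 + 5\right) \left(9 - 71\right) = 2 + 54 \left(-62\right) = 2 - 3348 = -3346$)
$n + 147 k{\left(y{\left(-3,3 \right)} \right)} = -3346 + 147 \left(4 - 36 \cdot 3\right) = -3346 + 147 \left(4 - 108\right) = -3346 + 147 \left(-104\right) = -3346 - 15288 = -18634$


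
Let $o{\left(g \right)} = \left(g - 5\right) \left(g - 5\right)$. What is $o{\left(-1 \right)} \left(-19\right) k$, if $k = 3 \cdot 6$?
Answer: $-12312$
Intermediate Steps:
$o{\left(g \right)} = \left(-5 + g\right)^{2}$ ($o{\left(g \right)} = \left(-5 + g\right) \left(-5 + g\right) = \left(-5 + g\right)^{2}$)
$k = 18$
$o{\left(-1 \right)} \left(-19\right) k = \left(-5 - 1\right)^{2} \left(-19\right) 18 = \left(-6\right)^{2} \left(-19\right) 18 = 36 \left(-19\right) 18 = \left(-684\right) 18 = -12312$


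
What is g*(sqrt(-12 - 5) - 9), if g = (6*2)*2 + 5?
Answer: -261 + 29*I*sqrt(17) ≈ -261.0 + 119.57*I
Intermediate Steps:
g = 29 (g = 12*2 + 5 = 24 + 5 = 29)
g*(sqrt(-12 - 5) - 9) = 29*(sqrt(-12 - 5) - 9) = 29*(sqrt(-17) - 9) = 29*(I*sqrt(17) - 9) = 29*(-9 + I*sqrt(17)) = -261 + 29*I*sqrt(17)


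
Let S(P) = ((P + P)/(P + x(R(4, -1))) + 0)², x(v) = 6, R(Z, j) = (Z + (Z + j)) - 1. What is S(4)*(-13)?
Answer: -208/25 ≈ -8.3200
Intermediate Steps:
R(Z, j) = -1 + j + 2*Z (R(Z, j) = (j + 2*Z) - 1 = -1 + j + 2*Z)
S(P) = 4*P²/(6 + P)² (S(P) = ((P + P)/(P + 6) + 0)² = ((2*P)/(6 + P) + 0)² = (2*P/(6 + P) + 0)² = (2*P/(6 + P))² = 4*P²/(6 + P)²)
S(4)*(-13) = (4*4²/(6 + 4)²)*(-13) = (4*16/10²)*(-13) = (4*16*(1/100))*(-13) = (16/25)*(-13) = -208/25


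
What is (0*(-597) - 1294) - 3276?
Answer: -4570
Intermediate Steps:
(0*(-597) - 1294) - 3276 = (0 - 1294) - 3276 = -1294 - 3276 = -4570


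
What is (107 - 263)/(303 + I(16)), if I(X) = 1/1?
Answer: -39/76 ≈ -0.51316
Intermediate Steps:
I(X) = 1
(107 - 263)/(303 + I(16)) = (107 - 263)/(303 + 1) = -156/304 = -156*1/304 = -39/76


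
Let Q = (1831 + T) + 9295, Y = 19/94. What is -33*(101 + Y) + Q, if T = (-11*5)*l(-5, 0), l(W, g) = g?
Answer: 731915/94 ≈ 7786.3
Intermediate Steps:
Y = 19/94 (Y = 19*(1/94) = 19/94 ≈ 0.20213)
T = 0 (T = -11*5*0 = -55*0 = 0)
Q = 11126 (Q = (1831 + 0) + 9295 = 1831 + 9295 = 11126)
-33*(101 + Y) + Q = -33*(101 + 19/94) + 11126 = -33*9513/94 + 11126 = -313929/94 + 11126 = 731915/94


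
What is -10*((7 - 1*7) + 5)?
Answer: -50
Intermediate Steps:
-10*((7 - 1*7) + 5) = -10*((7 - 7) + 5) = -10*(0 + 5) = -10*5 = -50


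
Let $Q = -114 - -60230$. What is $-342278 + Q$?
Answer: $-282162$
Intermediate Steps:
$Q = 60116$ ($Q = -114 + 60230 = 60116$)
$-342278 + Q = -342278 + 60116 = -282162$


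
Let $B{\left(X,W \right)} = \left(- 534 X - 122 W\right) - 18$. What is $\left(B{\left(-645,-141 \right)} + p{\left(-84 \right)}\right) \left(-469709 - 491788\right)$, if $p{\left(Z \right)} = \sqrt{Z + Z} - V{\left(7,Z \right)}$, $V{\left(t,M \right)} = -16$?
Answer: $-347706160110 - 1922994 i \sqrt{42} \approx -3.4771 \cdot 10^{11} - 1.2462 \cdot 10^{7} i$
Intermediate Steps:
$B{\left(X,W \right)} = -18 - 534 X - 122 W$
$p{\left(Z \right)} = 16 + \sqrt{2} \sqrt{Z}$ ($p{\left(Z \right)} = \sqrt{Z + Z} - -16 = \sqrt{2 Z} + 16 = \sqrt{2} \sqrt{Z} + 16 = 16 + \sqrt{2} \sqrt{Z}$)
$\left(B{\left(-645,-141 \right)} + p{\left(-84 \right)}\right) \left(-469709 - 491788\right) = \left(\left(-18 - -344430 - -17202\right) + \left(16 + \sqrt{2} \sqrt{-84}\right)\right) \left(-469709 - 491788\right) = \left(\left(-18 + 344430 + 17202\right) + \left(16 + \sqrt{2} \cdot 2 i \sqrt{21}\right)\right) \left(-961497\right) = \left(361614 + \left(16 + 2 i \sqrt{42}\right)\right) \left(-961497\right) = \left(361630 + 2 i \sqrt{42}\right) \left(-961497\right) = -347706160110 - 1922994 i \sqrt{42}$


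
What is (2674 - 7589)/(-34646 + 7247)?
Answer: 4915/27399 ≈ 0.17939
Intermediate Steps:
(2674 - 7589)/(-34646 + 7247) = -4915/(-27399) = -4915*(-1/27399) = 4915/27399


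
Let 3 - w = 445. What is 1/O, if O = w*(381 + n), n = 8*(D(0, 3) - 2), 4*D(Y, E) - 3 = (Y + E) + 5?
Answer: -1/171054 ≈ -5.8461e-6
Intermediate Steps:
w = -442 (w = 3 - 1*445 = 3 - 445 = -442)
D(Y, E) = 2 + E/4 + Y/4 (D(Y, E) = ¾ + ((Y + E) + 5)/4 = ¾ + ((E + Y) + 5)/4 = ¾ + (5 + E + Y)/4 = ¾ + (5/4 + E/4 + Y/4) = 2 + E/4 + Y/4)
n = 6 (n = 8*((2 + (¼)*3 + (¼)*0) - 2) = 8*((2 + ¾ + 0) - 2) = 8*(11/4 - 2) = 8*(¾) = 6)
O = -171054 (O = -442*(381 + 6) = -442*387 = -171054)
1/O = 1/(-171054) = -1/171054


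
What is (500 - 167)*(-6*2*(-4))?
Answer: 15984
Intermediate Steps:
(500 - 167)*(-6*2*(-4)) = 333*(-12*(-4)) = 333*48 = 15984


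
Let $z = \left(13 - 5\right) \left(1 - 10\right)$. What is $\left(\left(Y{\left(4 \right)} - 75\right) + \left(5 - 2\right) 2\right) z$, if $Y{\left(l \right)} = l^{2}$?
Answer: $3816$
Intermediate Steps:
$z = -72$ ($z = 8 \left(-9\right) = -72$)
$\left(\left(Y{\left(4 \right)} - 75\right) + \left(5 - 2\right) 2\right) z = \left(\left(4^{2} - 75\right) + \left(5 - 2\right) 2\right) \left(-72\right) = \left(\left(16 - 75\right) + 3 \cdot 2\right) \left(-72\right) = \left(-59 + 6\right) \left(-72\right) = \left(-53\right) \left(-72\right) = 3816$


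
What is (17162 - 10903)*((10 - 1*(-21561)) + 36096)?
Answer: 360937753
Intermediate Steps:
(17162 - 10903)*((10 - 1*(-21561)) + 36096) = 6259*((10 + 21561) + 36096) = 6259*(21571 + 36096) = 6259*57667 = 360937753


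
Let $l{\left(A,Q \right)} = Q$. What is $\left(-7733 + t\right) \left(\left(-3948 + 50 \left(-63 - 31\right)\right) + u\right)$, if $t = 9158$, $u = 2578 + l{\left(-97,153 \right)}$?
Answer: $-8431725$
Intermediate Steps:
$u = 2731$ ($u = 2578 + 153 = 2731$)
$\left(-7733 + t\right) \left(\left(-3948 + 50 \left(-63 - 31\right)\right) + u\right) = \left(-7733 + 9158\right) \left(\left(-3948 + 50 \left(-63 - 31\right)\right) + 2731\right) = 1425 \left(\left(-3948 + 50 \left(-94\right)\right) + 2731\right) = 1425 \left(\left(-3948 - 4700\right) + 2731\right) = 1425 \left(-8648 + 2731\right) = 1425 \left(-5917\right) = -8431725$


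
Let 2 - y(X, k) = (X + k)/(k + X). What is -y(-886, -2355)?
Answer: -1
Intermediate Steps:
y(X, k) = 1 (y(X, k) = 2 - (X + k)/(k + X) = 2 - (X + k)/(X + k) = 2 - 1*1 = 2 - 1 = 1)
-y(-886, -2355) = -1*1 = -1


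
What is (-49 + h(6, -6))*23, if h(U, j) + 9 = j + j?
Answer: -1610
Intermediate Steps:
h(U, j) = -9 + 2*j (h(U, j) = -9 + (j + j) = -9 + 2*j)
(-49 + h(6, -6))*23 = (-49 + (-9 + 2*(-6)))*23 = (-49 + (-9 - 12))*23 = (-49 - 21)*23 = -70*23 = -1610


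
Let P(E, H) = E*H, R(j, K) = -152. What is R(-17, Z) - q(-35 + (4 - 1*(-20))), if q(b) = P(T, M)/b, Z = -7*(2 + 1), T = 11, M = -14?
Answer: -166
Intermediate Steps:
Z = -21 (Z = -7*3 = -21)
q(b) = -154/b (q(b) = (11*(-14))/b = -154/b)
R(-17, Z) - q(-35 + (4 - 1*(-20))) = -152 - (-154)/(-35 + (4 - 1*(-20))) = -152 - (-154)/(-35 + (4 + 20)) = -152 - (-154)/(-35 + 24) = -152 - (-154)/(-11) = -152 - (-154)*(-1)/11 = -152 - 1*14 = -152 - 14 = -166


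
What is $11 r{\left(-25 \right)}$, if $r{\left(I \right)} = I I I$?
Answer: $-171875$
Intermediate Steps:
$r{\left(I \right)} = I^{3}$ ($r{\left(I \right)} = I^{2} I = I^{3}$)
$11 r{\left(-25 \right)} = 11 \left(-25\right)^{3} = 11 \left(-15625\right) = -171875$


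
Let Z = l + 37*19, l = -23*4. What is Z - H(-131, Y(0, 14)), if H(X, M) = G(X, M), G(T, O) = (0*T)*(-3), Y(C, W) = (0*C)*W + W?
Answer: 611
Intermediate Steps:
Y(C, W) = W (Y(C, W) = 0*W + W = 0 + W = W)
l = -92
Z = 611 (Z = -92 + 37*19 = -92 + 703 = 611)
G(T, O) = 0 (G(T, O) = 0*(-3) = 0)
H(X, M) = 0
Z - H(-131, Y(0, 14)) = 611 - 1*0 = 611 + 0 = 611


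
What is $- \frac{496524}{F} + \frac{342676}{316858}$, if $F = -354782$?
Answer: $\frac{69725719556}{28103878739} \approx 2.481$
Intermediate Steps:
$- \frac{496524}{F} + \frac{342676}{316858} = - \frac{496524}{-354782} + \frac{342676}{316858} = \left(-496524\right) \left(- \frac{1}{354782}\right) + 342676 \cdot \frac{1}{316858} = \frac{248262}{177391} + \frac{171338}{158429} = \frac{69725719556}{28103878739}$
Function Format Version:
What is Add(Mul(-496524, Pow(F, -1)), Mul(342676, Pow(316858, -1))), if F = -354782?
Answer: Rational(69725719556, 28103878739) ≈ 2.4810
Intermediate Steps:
Add(Mul(-496524, Pow(F, -1)), Mul(342676, Pow(316858, -1))) = Add(Mul(-496524, Pow(-354782, -1)), Mul(342676, Pow(316858, -1))) = Add(Mul(-496524, Rational(-1, 354782)), Mul(342676, Rational(1, 316858))) = Add(Rational(248262, 177391), Rational(171338, 158429)) = Rational(69725719556, 28103878739)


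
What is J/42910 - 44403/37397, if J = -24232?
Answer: -1405768417/802352635 ≈ -1.7521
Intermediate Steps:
J/42910 - 44403/37397 = -24232/42910 - 44403/37397 = -24232*1/42910 - 44403*1/37397 = -12116/21455 - 44403/37397 = -1405768417/802352635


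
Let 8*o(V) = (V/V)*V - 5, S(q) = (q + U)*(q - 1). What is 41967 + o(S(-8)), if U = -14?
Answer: 335929/8 ≈ 41991.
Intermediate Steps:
S(q) = (-1 + q)*(-14 + q) (S(q) = (q - 14)*(q - 1) = (-14 + q)*(-1 + q) = (-1 + q)*(-14 + q))
o(V) = -5/8 + V/8 (o(V) = ((V/V)*V - 5)/8 = (1*V - 5)/8 = (V - 5)/8 = (-5 + V)/8 = -5/8 + V/8)
41967 + o(S(-8)) = 41967 + (-5/8 + (14 + (-8)² - 15*(-8))/8) = 41967 + (-5/8 + (14 + 64 + 120)/8) = 41967 + (-5/8 + (⅛)*198) = 41967 + (-5/8 + 99/4) = 41967 + 193/8 = 335929/8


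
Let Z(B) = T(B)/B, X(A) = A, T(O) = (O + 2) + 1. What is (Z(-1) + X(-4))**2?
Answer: 36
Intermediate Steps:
T(O) = 3 + O (T(O) = (2 + O) + 1 = 3 + O)
Z(B) = (3 + B)/B
(Z(-1) + X(-4))**2 = ((3 - 1)/(-1) - 4)**2 = (-1*2 - 4)**2 = (-2 - 4)**2 = (-6)**2 = 36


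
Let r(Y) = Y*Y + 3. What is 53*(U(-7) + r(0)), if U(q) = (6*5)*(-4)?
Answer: -6201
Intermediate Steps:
U(q) = -120 (U(q) = 30*(-4) = -120)
r(Y) = 3 + Y² (r(Y) = Y² + 3 = 3 + Y²)
53*(U(-7) + r(0)) = 53*(-120 + (3 + 0²)) = 53*(-120 + (3 + 0)) = 53*(-120 + 3) = 53*(-117) = -6201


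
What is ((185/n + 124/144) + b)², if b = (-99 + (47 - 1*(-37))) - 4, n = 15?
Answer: 43681/1296 ≈ 33.704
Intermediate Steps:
b = -19 (b = (-99 + (47 + 37)) - 4 = (-99 + 84) - 4 = -15 - 4 = -19)
((185/n + 124/144) + b)² = ((185/15 + 124/144) - 19)² = ((185*(1/15) + 124*(1/144)) - 19)² = ((37/3 + 31/36) - 19)² = (475/36 - 19)² = (-209/36)² = 43681/1296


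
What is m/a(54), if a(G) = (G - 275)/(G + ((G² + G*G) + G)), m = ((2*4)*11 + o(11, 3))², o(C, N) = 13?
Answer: -60593940/221 ≈ -2.7418e+5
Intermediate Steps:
m = 10201 (m = ((2*4)*11 + 13)² = (8*11 + 13)² = (88 + 13)² = 101² = 10201)
a(G) = (-275 + G)/(2*G + 2*G²) (a(G) = (-275 + G)/(G + ((G² + G²) + G)) = (-275 + G)/(G + (2*G² + G)) = (-275 + G)/(G + (G + 2*G²)) = (-275 + G)/(2*G + 2*G²))
m/a(54) = 10201/(((½)*(-275 + 54)/(54*(1 + 54)))) = 10201/(((½)*(1/54)*(-221)/55)) = 10201/(((½)*(1/54)*(1/55)*(-221))) = 10201/(-221/5940) = 10201*(-5940/221) = -60593940/221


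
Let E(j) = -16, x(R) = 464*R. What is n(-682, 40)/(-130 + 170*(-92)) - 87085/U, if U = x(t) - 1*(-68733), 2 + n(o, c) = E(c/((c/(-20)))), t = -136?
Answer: -686614564/44384665 ≈ -15.470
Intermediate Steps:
n(o, c) = -18 (n(o, c) = -2 - 16 = -18)
U = 5629 (U = 464*(-136) - 1*(-68733) = -63104 + 68733 = 5629)
n(-682, 40)/(-130 + 170*(-92)) - 87085/U = -18/(-130 + 170*(-92)) - 87085/5629 = -18/(-130 - 15640) - 87085*1/5629 = -18/(-15770) - 87085/5629 = -18*(-1/15770) - 87085/5629 = 9/7885 - 87085/5629 = -686614564/44384665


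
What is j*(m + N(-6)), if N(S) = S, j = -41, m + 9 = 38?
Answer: -943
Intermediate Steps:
m = 29 (m = -9 + 38 = 29)
j*(m + N(-6)) = -41*(29 - 6) = -41*23 = -943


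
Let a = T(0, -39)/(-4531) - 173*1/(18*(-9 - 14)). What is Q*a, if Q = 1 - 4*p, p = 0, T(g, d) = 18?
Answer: 33757/81558 ≈ 0.41390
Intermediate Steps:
Q = 1 (Q = 1 - 4*0 = 1 + 0 = 1)
a = 33757/81558 (a = 18/(-4531) - 173*1/(18*(-9 - 14)) = 18*(-1/4531) - 173/((-23*18)) = -18/4531 - 173/(-414) = -18/4531 - 173*(-1/414) = -18/4531 + 173/414 = 33757/81558 ≈ 0.41390)
Q*a = 1*(33757/81558) = 33757/81558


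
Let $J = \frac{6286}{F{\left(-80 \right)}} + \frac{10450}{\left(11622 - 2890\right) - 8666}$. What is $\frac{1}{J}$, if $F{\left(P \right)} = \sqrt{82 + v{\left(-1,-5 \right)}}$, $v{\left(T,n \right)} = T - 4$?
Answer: $- \frac{15675}{48321577} + \frac{8082 \sqrt{77}}{48321577} \approx 0.0011433$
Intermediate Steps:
$v{\left(T,n \right)} = -4 + T$
$F{\left(P \right)} = \sqrt{77}$ ($F{\left(P \right)} = \sqrt{82 - 5} = \sqrt{77}$)
$J = \frac{475}{3} + \frac{898 \sqrt{77}}{11}$ ($J = \frac{6286}{\sqrt{77}} + \frac{10450}{\left(11622 - 2890\right) - 8666} = 6286 \frac{\sqrt{77}}{77} + \frac{10450}{8732 - 8666} = \frac{898 \sqrt{77}}{11} + \frac{10450}{66} = \frac{898 \sqrt{77}}{11} + 10450 \cdot \frac{1}{66} = \frac{898 \sqrt{77}}{11} + \frac{475}{3} = \frac{475}{3} + \frac{898 \sqrt{77}}{11} \approx 874.69$)
$\frac{1}{J} = \frac{1}{\frac{475}{3} + \frac{898 \sqrt{77}}{11}}$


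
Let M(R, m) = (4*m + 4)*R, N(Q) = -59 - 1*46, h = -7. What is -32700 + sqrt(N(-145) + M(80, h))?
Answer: -32700 + 45*I ≈ -32700.0 + 45.0*I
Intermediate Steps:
N(Q) = -105 (N(Q) = -59 - 46 = -105)
M(R, m) = R*(4 + 4*m) (M(R, m) = (4 + 4*m)*R = R*(4 + 4*m))
-32700 + sqrt(N(-145) + M(80, h)) = -32700 + sqrt(-105 + 4*80*(1 - 7)) = -32700 + sqrt(-105 + 4*80*(-6)) = -32700 + sqrt(-105 - 1920) = -32700 + sqrt(-2025) = -32700 + 45*I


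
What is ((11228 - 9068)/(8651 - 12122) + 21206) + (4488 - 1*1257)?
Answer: 28272889/1157 ≈ 24436.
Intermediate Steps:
((11228 - 9068)/(8651 - 12122) + 21206) + (4488 - 1*1257) = (2160/(-3471) + 21206) + (4488 - 1257) = (2160*(-1/3471) + 21206) + 3231 = (-720/1157 + 21206) + 3231 = 24534622/1157 + 3231 = 28272889/1157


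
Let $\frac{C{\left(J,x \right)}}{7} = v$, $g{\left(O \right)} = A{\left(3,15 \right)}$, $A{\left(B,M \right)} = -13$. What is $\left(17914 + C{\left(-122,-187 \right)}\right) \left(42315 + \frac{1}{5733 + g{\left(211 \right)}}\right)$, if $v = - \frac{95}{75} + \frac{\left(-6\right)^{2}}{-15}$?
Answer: $\frac{2597834650133}{3432} \approx 7.5694 \cdot 10^{8}$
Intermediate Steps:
$g{\left(O \right)} = -13$
$v = - \frac{11}{3}$ ($v = \left(-95\right) \frac{1}{75} + 36 \left(- \frac{1}{15}\right) = - \frac{19}{15} - \frac{12}{5} = - \frac{11}{3} \approx -3.6667$)
$C{\left(J,x \right)} = - \frac{77}{3}$ ($C{\left(J,x \right)} = 7 \left(- \frac{11}{3}\right) = - \frac{77}{3}$)
$\left(17914 + C{\left(-122,-187 \right)}\right) \left(42315 + \frac{1}{5733 + g{\left(211 \right)}}\right) = \left(17914 - \frac{77}{3}\right) \left(42315 + \frac{1}{5733 - 13}\right) = \frac{53665 \left(42315 + \frac{1}{5720}\right)}{3} = \frac{53665}{3} \cdot \frac{242041801}{5720} = \frac{2597834650133}{3432}$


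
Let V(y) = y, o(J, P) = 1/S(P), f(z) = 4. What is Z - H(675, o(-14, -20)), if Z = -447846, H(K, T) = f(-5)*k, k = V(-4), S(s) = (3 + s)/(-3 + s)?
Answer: -447830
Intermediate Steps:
S(s) = (3 + s)/(-3 + s)
o(J, P) = (-3 + P)/(3 + P) (o(J, P) = 1/((3 + P)/(-3 + P)) = (-3 + P)/(3 + P))
k = -4
H(K, T) = -16 (H(K, T) = 4*(-4) = -16)
Z - H(675, o(-14, -20)) = -447846 - 1*(-16) = -447846 + 16 = -447830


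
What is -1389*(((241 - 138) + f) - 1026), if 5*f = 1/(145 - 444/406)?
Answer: 187261913088/146065 ≈ 1.2820e+6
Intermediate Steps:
f = 203/146065 (f = 1/(5*(145 - 444/406)) = 1/(5*(145 - 444*1/406)) = 1/(5*(145 - 222/203)) = 1/(5*(29213/203)) = (⅕)*(203/29213) = 203/146065 ≈ 0.0013898)
-1389*(((241 - 138) + f) - 1026) = -1389*(((241 - 138) + 203/146065) - 1026) = -1389*((103 + 203/146065) - 1026) = -1389*(15044898/146065 - 1026) = -1389*(-134817792/146065) = 187261913088/146065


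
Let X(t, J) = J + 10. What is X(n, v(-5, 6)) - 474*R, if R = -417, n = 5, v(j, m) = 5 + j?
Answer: 197668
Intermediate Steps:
X(t, J) = 10 + J
X(n, v(-5, 6)) - 474*R = (10 + (5 - 5)) - 474*(-417) = (10 + 0) + 197658 = 10 + 197658 = 197668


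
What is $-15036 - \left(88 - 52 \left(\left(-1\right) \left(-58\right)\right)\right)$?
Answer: $-12108$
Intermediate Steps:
$-15036 - \left(88 - 52 \left(\left(-1\right) \left(-58\right)\right)\right) = -15036 - \left(88 - 3016\right) = -15036 - -2928 = -15036 + 2928 = -12108$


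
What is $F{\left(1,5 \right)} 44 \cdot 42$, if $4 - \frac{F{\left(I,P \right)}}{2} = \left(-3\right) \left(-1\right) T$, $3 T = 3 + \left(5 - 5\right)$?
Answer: $3696$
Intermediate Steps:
$T = 1$ ($T = \frac{3 + \left(5 - 5\right)}{3} = \frac{3 + 0}{3} = \frac{1}{3} \cdot 3 = 1$)
$F{\left(I,P \right)} = 2$ ($F{\left(I,P \right)} = 8 - 2 \left(-3\right) \left(-1\right) 1 = 8 - 2 \cdot 3 \cdot 1 = 8 - 6 = 2$)
$F{\left(1,5 \right)} 44 \cdot 42 = 2 \cdot 44 \cdot 42 = 88 \cdot 42 = 3696$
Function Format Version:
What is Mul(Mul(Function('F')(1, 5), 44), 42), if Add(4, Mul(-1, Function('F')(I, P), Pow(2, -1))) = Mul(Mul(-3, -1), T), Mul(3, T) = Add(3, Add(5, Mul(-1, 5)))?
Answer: 3696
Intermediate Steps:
T = 1 (T = Mul(Rational(1, 3), Add(3, Add(5, Mul(-1, 5)))) = Mul(Rational(1, 3), Add(3, Add(5, -5))) = Mul(Rational(1, 3), Add(3, 0)) = Mul(Rational(1, 3), 3) = 1)
Function('F')(I, P) = 2 (Function('F')(I, P) = Add(8, Mul(-2, Mul(Mul(-3, -1), 1))) = Add(8, Mul(-2, Mul(3, 1))) = Add(8, Mul(-2, 3)) = Add(8, -6) = 2)
Mul(Mul(Function('F')(1, 5), 44), 42) = Mul(Mul(2, 44), 42) = Mul(88, 42) = 3696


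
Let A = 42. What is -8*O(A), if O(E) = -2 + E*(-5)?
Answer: 1696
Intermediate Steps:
O(E) = -2 - 5*E
-8*O(A) = -8*(-2 - 5*42) = -8*(-2 - 210) = -8*(-212) = 1696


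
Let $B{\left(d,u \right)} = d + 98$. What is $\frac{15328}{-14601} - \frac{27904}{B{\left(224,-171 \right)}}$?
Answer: $- \frac{206180960}{2350761} \approx -87.708$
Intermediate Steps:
$B{\left(d,u \right)} = 98 + d$
$\frac{15328}{-14601} - \frac{27904}{B{\left(224,-171 \right)}} = \frac{15328}{-14601} - \frac{27904}{98 + 224} = 15328 \left(- \frac{1}{14601}\right) - \frac{27904}{322} = - \frac{15328}{14601} - \frac{13952}{161} = - \frac{206180960}{2350761}$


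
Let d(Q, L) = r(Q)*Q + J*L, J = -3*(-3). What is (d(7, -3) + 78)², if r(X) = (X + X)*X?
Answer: 543169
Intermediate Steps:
J = 9
r(X) = 2*X² (r(X) = (2*X)*X = 2*X²)
d(Q, L) = 2*Q³ + 9*L (d(Q, L) = (2*Q²)*Q + 9*L = 2*Q³ + 9*L)
(d(7, -3) + 78)² = ((2*7³ + 9*(-3)) + 78)² = ((2*343 - 27) + 78)² = ((686 - 27) + 78)² = (659 + 78)² = 737² = 543169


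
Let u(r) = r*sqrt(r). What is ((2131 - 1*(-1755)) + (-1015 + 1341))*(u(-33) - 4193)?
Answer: -17660916 - 138996*I*sqrt(33) ≈ -1.7661e+7 - 7.9847e+5*I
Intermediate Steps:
u(r) = r**(3/2)
((2131 - 1*(-1755)) + (-1015 + 1341))*(u(-33) - 4193) = ((2131 - 1*(-1755)) + (-1015 + 1341))*((-33)**(3/2) - 4193) = ((2131 + 1755) + 326)*(-33*I*sqrt(33) - 4193) = (3886 + 326)*(-4193 - 33*I*sqrt(33)) = 4212*(-4193 - 33*I*sqrt(33)) = -17660916 - 138996*I*sqrt(33)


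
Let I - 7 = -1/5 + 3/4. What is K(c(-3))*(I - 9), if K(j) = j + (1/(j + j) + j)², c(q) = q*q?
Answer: -171013/1296 ≈ -131.95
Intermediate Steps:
c(q) = q²
K(j) = j + (j + 1/(2*j))² (K(j) = j + (1/(2*j) + j)² = j + (j + 1/(2*j))²)
I = 151/20 (I = 7 + (-1/5 + 3/4) = 7 + (-1*⅕ + 3*(¼)) = 7 + (-⅕ + ¾) = 7 + 11/20 = 151/20 ≈ 7.5500)
K(c(-3))*(I - 9) = ((-3)² + (1 + 2*((-3)²)²)²/(4*((-3)²)²))*(151/20 - 9) = (9 + (¼)*(1 + 2*9²)²/9²)*(-29/20) = (9 + (¼)*(1/81)*(1 + 2*81)²)*(-29/20) = (9 + (¼)*(1/81)*(1 + 162)²)*(-29/20) = (9 + (¼)*(1/81)*163²)*(-29/20) = (9 + (¼)*(1/81)*26569)*(-29/20) = (9 + 26569/324)*(-29/20) = (29485/324)*(-29/20) = -171013/1296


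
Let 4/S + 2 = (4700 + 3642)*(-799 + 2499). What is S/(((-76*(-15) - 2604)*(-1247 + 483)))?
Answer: 1/3965459234352 ≈ 2.5218e-13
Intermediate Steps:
S = 2/7090699 (S = 4/(-2 + (4700 + 3642)*(-799 + 2499)) = 4/(-2 + 8342*1700) = 4/(-2 + 14181400) = 4/14181398 = 4*(1/14181398) = 2/7090699 ≈ 2.8206e-7)
S/(((-76*(-15) - 2604)*(-1247 + 483))) = 2/(7090699*(((-76*(-15) - 2604)*(-1247 + 483)))) = 2/(7090699*(((1140 - 2604)*(-764)))) = 2/(7090699*((-1464*(-764)))) = (2/7090699)/1118496 = (2/7090699)*(1/1118496) = 1/3965459234352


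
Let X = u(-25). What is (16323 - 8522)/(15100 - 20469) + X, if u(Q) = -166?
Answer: -899055/5369 ≈ -167.45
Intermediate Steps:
X = -166
(16323 - 8522)/(15100 - 20469) + X = (16323 - 8522)/(15100 - 20469) - 166 = 7801/(-5369) - 166 = 7801*(-1/5369) - 166 = -7801/5369 - 166 = -899055/5369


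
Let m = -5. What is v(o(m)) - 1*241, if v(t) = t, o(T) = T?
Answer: -246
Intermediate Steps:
v(o(m)) - 1*241 = -5 - 1*241 = -5 - 241 = -246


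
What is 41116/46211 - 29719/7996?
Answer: -1044581173/369503156 ≈ -2.8270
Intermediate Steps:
41116/46211 - 29719/7996 = -1044581173/369503156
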